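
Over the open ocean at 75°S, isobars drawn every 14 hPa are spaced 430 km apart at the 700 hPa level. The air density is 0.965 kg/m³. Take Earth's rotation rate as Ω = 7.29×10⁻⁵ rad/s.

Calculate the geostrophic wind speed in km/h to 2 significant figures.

Coriolis parameter at 75°S:
f = 2Ω sin φ = 2 × 7.29×10⁻⁵ × sin 75° = 1.41×10⁻⁴ s⁻¹
Pressure gradient: |∂P/∂n| = 1400 Pa / 430000 m = 3.26×10⁻³ Pa/m
Geostrophic balance (pressure-gradient force = Coriolis force):
V_g = (1/(fρ)) |∂P/∂n| = 3.26×10⁻³ / (1.41×10⁻⁴ × 0.965) = 24.0 m/s
Converting: 24.0 m/s × 3.6 = 86 km/h

86 km/h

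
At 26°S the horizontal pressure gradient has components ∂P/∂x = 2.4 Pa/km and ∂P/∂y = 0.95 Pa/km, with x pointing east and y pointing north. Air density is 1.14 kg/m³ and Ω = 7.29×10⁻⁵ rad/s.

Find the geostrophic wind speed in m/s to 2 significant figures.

35 m/s

Coriolis parameter at 26°S:
f = 2Ω sin φ = 2 × 7.29×10⁻⁵ × sin 26° = 6.39×10⁻⁵ s⁻¹
In the Southern Hemisphere f is negative: f = −6.39×10⁻⁵ s⁻¹.
Component geostrophic relations (x east, y north):
u_g = −(1/(fρ)) ∂P/∂y,  v_g = (1/(fρ)) ∂P/∂x
u_g = −(0.95×10⁻³)/(−6.39×10⁻⁵ × 1.14) = 13.0 m/s;  v_g = (2.4×10⁻³)/(−6.39×10⁻⁵ × 1.14) = −32.9 m/s
|V_g| = √(u_g² + v_g²) = 35.4 m/s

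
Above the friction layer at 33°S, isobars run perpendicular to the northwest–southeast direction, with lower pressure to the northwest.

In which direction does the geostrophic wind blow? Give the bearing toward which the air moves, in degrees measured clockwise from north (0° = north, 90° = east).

The pressure-gradient force points toward the northwest (bearing 315°).
Geostrophic balance: in the Southern Hemisphere the Coriolis force deflects motion to the left, so the geostrophic wind blows 90° to the left of the pressure-gradient force (low pressure on the right).
Rotating 315° by 90° counterclockwise gives 225° — the wind blows toward the southwest.

225°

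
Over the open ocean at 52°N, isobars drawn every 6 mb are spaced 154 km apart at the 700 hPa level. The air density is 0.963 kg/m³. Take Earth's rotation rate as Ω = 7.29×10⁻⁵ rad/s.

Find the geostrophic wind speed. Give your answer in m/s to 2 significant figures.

35 m/s

Coriolis parameter at 52°N:
f = 2Ω sin φ = 2 × 7.29×10⁻⁵ × sin 52° = 1.15×10⁻⁴ s⁻¹
Pressure gradient: |∂P/∂n| = 600 Pa / 154000 m = 3.90×10⁻³ Pa/m
Geostrophic balance (pressure-gradient force = Coriolis force):
V_g = (1/(fρ)) |∂P/∂n| = 3.90×10⁻³ / (1.15×10⁻⁴ × 0.963) = 35.2 m/s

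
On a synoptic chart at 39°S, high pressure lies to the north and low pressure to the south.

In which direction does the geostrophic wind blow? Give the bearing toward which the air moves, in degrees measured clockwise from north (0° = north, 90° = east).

090°

The pressure-gradient force points toward the south (bearing 180°).
Geostrophic balance: in the Southern Hemisphere the Coriolis force deflects motion to the left, so the geostrophic wind blows 90° to the left of the pressure-gradient force (low pressure on the right).
Rotating 180° by 90° counterclockwise gives 090° — the wind blows toward the east.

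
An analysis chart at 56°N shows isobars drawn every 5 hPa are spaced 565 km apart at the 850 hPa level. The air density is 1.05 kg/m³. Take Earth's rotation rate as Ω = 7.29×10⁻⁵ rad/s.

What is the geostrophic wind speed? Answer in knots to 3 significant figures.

Coriolis parameter at 56°N:
f = 2Ω sin φ = 2 × 7.29×10⁻⁵ × sin 56° = 1.21×10⁻⁴ s⁻¹
Pressure gradient: |∂P/∂n| = 500 Pa / 565000 m = 8.85×10⁻⁴ Pa/m
Geostrophic balance (pressure-gradient force = Coriolis force):
V_g = (1/(fρ)) |∂P/∂n| = 8.85×10⁻⁴ / (1.21×10⁻⁴ × 1.05) = 6.97 m/s
Converting: 6.97 m/s × 1.944 = 13.6 knots

13.6 knots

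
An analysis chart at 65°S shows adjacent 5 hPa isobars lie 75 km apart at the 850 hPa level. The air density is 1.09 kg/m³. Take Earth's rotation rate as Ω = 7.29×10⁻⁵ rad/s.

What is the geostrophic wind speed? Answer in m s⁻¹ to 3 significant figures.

Coriolis parameter at 65°S:
f = 2Ω sin φ = 2 × 7.29×10⁻⁵ × sin 65° = 1.32×10⁻⁴ s⁻¹
Pressure gradient: |∂P/∂n| = 500 Pa / 75000 m = 6.67×10⁻³ Pa/m
Geostrophic balance (pressure-gradient force = Coriolis force):
V_g = (1/(fρ)) |∂P/∂n| = 6.67×10⁻³ / (1.32×10⁻⁴ × 1.09) = 46.3 m/s

46.3 m s⁻¹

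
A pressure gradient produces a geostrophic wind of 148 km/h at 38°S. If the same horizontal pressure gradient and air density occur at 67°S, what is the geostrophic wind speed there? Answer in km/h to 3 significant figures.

99.0 km/h

With the same pressure gradient and density, V_g ∝ 1/f ∝ 1/sin φ.
V₂ = V₁ · sin φ₁ / sin φ₂ = 148 × sin 38° / sin 67°
V₂ = 148 × 0.6157/0.9205 = 99.0 km/h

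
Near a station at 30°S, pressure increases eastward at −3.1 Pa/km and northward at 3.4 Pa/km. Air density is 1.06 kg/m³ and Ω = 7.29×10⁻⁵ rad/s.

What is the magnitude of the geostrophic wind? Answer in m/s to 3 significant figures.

59.5 m/s

Coriolis parameter at 30°S:
f = 2Ω sin φ = 2 × 7.29×10⁻⁵ × sin 30° = 7.29×10⁻⁵ s⁻¹
In the Southern Hemisphere f is negative: f = −7.29×10⁻⁵ s⁻¹.
Component geostrophic relations (x east, y north):
u_g = −(1/(fρ)) ∂P/∂y,  v_g = (1/(fρ)) ∂P/∂x
u_g = −(3.4×10⁻³)/(−7.29×10⁻⁵ × 1.06) = 44.0 m/s;  v_g = (−3.1×10⁻³)/(−7.29×10⁻⁵ × 1.06) = 40.1 m/s
|V_g| = √(u_g² + v_g²) = 59.5 m/s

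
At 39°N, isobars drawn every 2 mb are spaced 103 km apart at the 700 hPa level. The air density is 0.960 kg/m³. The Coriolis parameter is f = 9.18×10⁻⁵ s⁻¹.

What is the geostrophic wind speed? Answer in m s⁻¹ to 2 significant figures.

22 m s⁻¹

Pressure gradient: |∂P/∂n| = 200 Pa / 103000 m = 1.94×10⁻³ Pa/m
Geostrophic balance (pressure-gradient force = Coriolis force):
V_g = (1/(fρ)) |∂P/∂n| = 1.94×10⁻³ / (9.18×10⁻⁵ × 0.960) = 22.0 m/s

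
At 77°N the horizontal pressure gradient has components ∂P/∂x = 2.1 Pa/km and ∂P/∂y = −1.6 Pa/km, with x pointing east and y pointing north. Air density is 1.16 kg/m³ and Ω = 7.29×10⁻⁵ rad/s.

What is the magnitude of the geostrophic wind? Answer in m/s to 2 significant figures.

16 m/s

Coriolis parameter at 77°N:
f = 2Ω sin φ = 2 × 7.29×10⁻⁵ × sin 77° = 1.42×10⁻⁴ s⁻¹
Component geostrophic relations (x east, y north):
u_g = −(1/(fρ)) ∂P/∂y,  v_g = (1/(fρ)) ∂P/∂x
u_g = −(−1.6×10⁻³)/(1.42×10⁻⁴ × 1.16) = 9.71 m/s;  v_g = (2.1×10⁻³)/(1.42×10⁻⁴ × 1.16) = 12.7 m/s
|V_g| = √(u_g² + v_g²) = 16.0 m/s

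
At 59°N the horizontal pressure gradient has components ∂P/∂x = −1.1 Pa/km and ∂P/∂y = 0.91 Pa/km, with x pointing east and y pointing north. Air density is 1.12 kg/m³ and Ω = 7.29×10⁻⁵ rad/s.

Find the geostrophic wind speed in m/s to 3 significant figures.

Coriolis parameter at 59°N:
f = 2Ω sin φ = 2 × 7.29×10⁻⁵ × sin 59° = 1.25×10⁻⁴ s⁻¹
Component geostrophic relations (x east, y north):
u_g = −(1/(fρ)) ∂P/∂y,  v_g = (1/(fρ)) ∂P/∂x
u_g = −(0.91×10⁻³)/(1.25×10⁻⁴ × 1.12) = −6.50 m/s;  v_g = (−1.1×10⁻³)/(1.25×10⁻⁴ × 1.12) = −7.86 m/s
|V_g| = √(u_g² + v_g²) = 10.2 m/s

10.2 m/s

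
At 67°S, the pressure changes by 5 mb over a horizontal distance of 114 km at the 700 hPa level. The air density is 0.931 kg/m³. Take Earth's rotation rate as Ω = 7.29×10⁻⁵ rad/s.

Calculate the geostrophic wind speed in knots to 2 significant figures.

Coriolis parameter at 67°S:
f = 2Ω sin φ = 2 × 7.29×10⁻⁵ × sin 67° = 1.34×10⁻⁴ s⁻¹
Pressure gradient: |∂P/∂n| = 500 Pa / 114000 m = 4.39×10⁻³ Pa/m
Geostrophic balance (pressure-gradient force = Coriolis force):
V_g = (1/(fρ)) |∂P/∂n| = 4.39×10⁻³ / (1.34×10⁻⁴ × 0.931) = 35.1 m/s
Converting: 35.1 m/s × 1.944 = 68 knots

68 knots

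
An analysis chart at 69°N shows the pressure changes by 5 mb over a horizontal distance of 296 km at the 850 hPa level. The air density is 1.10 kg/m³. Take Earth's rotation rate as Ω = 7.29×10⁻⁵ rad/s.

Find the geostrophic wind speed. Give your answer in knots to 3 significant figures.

Coriolis parameter at 69°N:
f = 2Ω sin φ = 2 × 7.29×10⁻⁵ × sin 69° = 1.36×10⁻⁴ s⁻¹
Pressure gradient: |∂P/∂n| = 500 Pa / 296000 m = 1.69×10⁻³ Pa/m
Geostrophic balance (pressure-gradient force = Coriolis force):
V_g = (1/(fρ)) |∂P/∂n| = 1.69×10⁻³ / (1.36×10⁻⁴ × 1.10) = 11.3 m/s
Converting: 11.3 m/s × 1.944 = 21.9 knots

21.9 knots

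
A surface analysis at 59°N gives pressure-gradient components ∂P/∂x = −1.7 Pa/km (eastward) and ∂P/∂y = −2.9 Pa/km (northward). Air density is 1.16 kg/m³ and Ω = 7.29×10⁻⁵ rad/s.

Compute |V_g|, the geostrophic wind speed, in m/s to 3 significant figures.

23.2 m/s

Coriolis parameter at 59°N:
f = 2Ω sin φ = 2 × 7.29×10⁻⁵ × sin 59° = 1.25×10⁻⁴ s⁻¹
Component geostrophic relations (x east, y north):
u_g = −(1/(fρ)) ∂P/∂y,  v_g = (1/(fρ)) ∂P/∂x
u_g = −(−2.9×10⁻³)/(1.25×10⁻⁴ × 1.16) = 20.0 m/s;  v_g = (−1.7×10⁻³)/(1.25×10⁻⁴ × 1.16) = −11.7 m/s
|V_g| = √(u_g² + v_g²) = 23.2 m/s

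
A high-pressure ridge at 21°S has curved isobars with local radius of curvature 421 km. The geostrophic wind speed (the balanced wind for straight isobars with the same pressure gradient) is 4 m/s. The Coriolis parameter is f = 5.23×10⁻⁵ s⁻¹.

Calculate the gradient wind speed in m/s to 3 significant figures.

Around a high, pressure-gradient force acts outward with centrifugal, so Coriolis balances both:
fV = (1/ρ)|∂P/∂n| + V²/R  →  V² − fR·V + fR·V_g = 0
With fR = 5.23×10⁻⁵ × 421×10³ m = 22.0 m/s:
V = [fR − √((fR)² − 4 fR V_g)]/2 = [22.0 − √(22.0² − 4×22.0×4)]/2 = 5.25 m/s
Supergeostrophic (V > V_g = 4 m/s), as expected around a high.

5.25 m/s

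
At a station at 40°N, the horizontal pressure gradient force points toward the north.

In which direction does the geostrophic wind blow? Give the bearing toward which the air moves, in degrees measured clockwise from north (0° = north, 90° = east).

The pressure-gradient force points toward the north (bearing 000°).
Geostrophic balance: in the Northern Hemisphere the Coriolis force deflects motion to the right, so the geostrophic wind blows 90° to the right of the pressure-gradient force (low pressure on the left).
Rotating 000° by 90° clockwise gives 090° — the wind blows toward the east.

090°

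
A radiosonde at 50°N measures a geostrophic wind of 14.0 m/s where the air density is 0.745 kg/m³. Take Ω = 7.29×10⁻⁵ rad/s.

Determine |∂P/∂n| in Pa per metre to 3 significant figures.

1.16×10⁻³ Pa/m

Coriolis parameter at 50°N:
f = 2Ω sin φ = 2 × 7.29×10⁻⁵ × sin 50° = 1.12×10⁻⁴ s⁻¹
Geostrophic balance rearranged: |∂P/∂n| = f ρ V_g
|∂P/∂n| = 1.12×10⁻⁴ × 0.745 × 14.0 = 1.16×10⁻³ Pa/m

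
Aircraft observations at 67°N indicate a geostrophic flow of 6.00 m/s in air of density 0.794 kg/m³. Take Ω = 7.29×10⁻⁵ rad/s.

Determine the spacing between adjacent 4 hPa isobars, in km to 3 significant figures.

Coriolis parameter at 67°N:
f = 2Ω sin φ = 2 × 7.29×10⁻⁵ × sin 67° = 1.34×10⁻⁴ s⁻¹
Geostrophic balance rearranged: |∂P/∂n| = f ρ V_g
|∂P/∂n| = 1.34×10⁻⁴ × 0.794 × 6.00 = 6.39×10⁻⁴ Pa/m
Isobar spacing: Δn = ΔP/|∂P/∂n| = 400 Pa / 6.39×10⁻⁴ Pa/m = 625611 m ≈ 626 km

626 km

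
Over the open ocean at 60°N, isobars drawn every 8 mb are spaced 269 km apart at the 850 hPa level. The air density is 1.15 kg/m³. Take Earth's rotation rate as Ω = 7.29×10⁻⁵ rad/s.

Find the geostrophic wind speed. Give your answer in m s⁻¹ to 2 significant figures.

20 m s⁻¹

Coriolis parameter at 60°N:
f = 2Ω sin φ = 2 × 7.29×10⁻⁵ × sin 60° = 1.26×10⁻⁴ s⁻¹
Pressure gradient: |∂P/∂n| = 800 Pa / 269000 m = 2.97×10⁻³ Pa/m
Geostrophic balance (pressure-gradient force = Coriolis force):
V_g = (1/(fρ)) |∂P/∂n| = 2.97×10⁻³ / (1.26×10⁻⁴ × 1.15) = 20.5 m/s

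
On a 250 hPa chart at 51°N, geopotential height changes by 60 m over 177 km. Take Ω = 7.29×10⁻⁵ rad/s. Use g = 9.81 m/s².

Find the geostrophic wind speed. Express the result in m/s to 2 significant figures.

29 m/s

Coriolis parameter at 51°N:
f = 2Ω sin φ = 2 × 7.29×10⁻⁵ × sin 51° = 1.13×10⁻⁴ s⁻¹
Height gradient: |∂Z/∂n| = 60 m / 177000 m = 3.39×10⁻⁴
On a pressure surface, geostrophic balance gives V_g = (g/f)|∂Z/∂n|:
V_g = 9.81 × 3.39×10⁻⁴ / 1.13×10⁻⁴ = 29.3 m/s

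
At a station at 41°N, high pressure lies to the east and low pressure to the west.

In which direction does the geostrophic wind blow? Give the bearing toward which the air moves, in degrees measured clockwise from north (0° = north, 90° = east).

000°

The pressure-gradient force points toward the west (bearing 270°).
Geostrophic balance: in the Northern Hemisphere the Coriolis force deflects motion to the right, so the geostrophic wind blows 90° to the right of the pressure-gradient force (low pressure on the left).
Rotating 270° by 90° clockwise gives 000° — the wind blows toward the north.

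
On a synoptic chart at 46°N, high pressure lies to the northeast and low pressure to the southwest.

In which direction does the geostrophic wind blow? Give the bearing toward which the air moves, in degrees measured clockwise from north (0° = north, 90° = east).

The pressure-gradient force points toward the southwest (bearing 225°).
Geostrophic balance: in the Northern Hemisphere the Coriolis force deflects motion to the right, so the geostrophic wind blows 90° to the right of the pressure-gradient force (low pressure on the left).
Rotating 225° by 90° clockwise gives 315° — the wind blows toward the northwest.

315°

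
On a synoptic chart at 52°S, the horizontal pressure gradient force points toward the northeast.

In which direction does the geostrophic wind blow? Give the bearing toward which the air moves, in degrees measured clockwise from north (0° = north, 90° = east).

The pressure-gradient force points toward the northeast (bearing 045°).
Geostrophic balance: in the Southern Hemisphere the Coriolis force deflects motion to the left, so the geostrophic wind blows 90° to the left of the pressure-gradient force (low pressure on the right).
Rotating 045° by 90° counterclockwise gives 315° — the wind blows toward the northwest.

315°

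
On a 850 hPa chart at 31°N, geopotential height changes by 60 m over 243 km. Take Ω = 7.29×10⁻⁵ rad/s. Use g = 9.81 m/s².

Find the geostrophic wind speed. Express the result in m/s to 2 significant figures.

Coriolis parameter at 31°N:
f = 2Ω sin φ = 2 × 7.29×10⁻⁵ × sin 31° = 7.51×10⁻⁵ s⁻¹
Height gradient: |∂Z/∂n| = 60 m / 243000 m = 2.47×10⁻⁴
On a pressure surface, geostrophic balance gives V_g = (g/f)|∂Z/∂n|:
V_g = 9.81 × 2.47×10⁻⁴ / 7.51×10⁻⁵ = 32.3 m/s

32 m/s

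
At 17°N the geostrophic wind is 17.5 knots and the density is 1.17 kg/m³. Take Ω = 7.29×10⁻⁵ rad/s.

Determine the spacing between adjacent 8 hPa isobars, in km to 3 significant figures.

Coriolis parameter at 17°N:
f = 2Ω sin φ = 2 × 7.29×10⁻⁵ × sin 17° = 4.26×10⁻⁵ s⁻¹
Wind speed in SI: 17.5 knots = 9.00 m/s
Geostrophic balance rearranged: |∂P/∂n| = f ρ V_g
|∂P/∂n| = 4.26×10⁻⁵ × 1.17 × 9.00 = 4.49×10⁻⁴ Pa/m
Isobar spacing: Δn = ΔP/|∂P/∂n| = 800 Pa / 4.49×10⁻⁴ Pa/m = 1781702 m ≈ 1780 km

1780 km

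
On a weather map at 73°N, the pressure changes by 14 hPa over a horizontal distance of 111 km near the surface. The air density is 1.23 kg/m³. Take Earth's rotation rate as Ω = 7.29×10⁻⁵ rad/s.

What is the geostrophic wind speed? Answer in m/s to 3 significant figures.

73.5 m/s

Coriolis parameter at 73°N:
f = 2Ω sin φ = 2 × 7.29×10⁻⁵ × sin 73° = 1.39×10⁻⁴ s⁻¹
Pressure gradient: |∂P/∂n| = 1400 Pa / 111000 m = 1.26×10⁻² Pa/m
Geostrophic balance (pressure-gradient force = Coriolis force):
V_g = (1/(fρ)) |∂P/∂n| = 1.26×10⁻² / (1.39×10⁻⁴ × 1.23) = 73.5 m/s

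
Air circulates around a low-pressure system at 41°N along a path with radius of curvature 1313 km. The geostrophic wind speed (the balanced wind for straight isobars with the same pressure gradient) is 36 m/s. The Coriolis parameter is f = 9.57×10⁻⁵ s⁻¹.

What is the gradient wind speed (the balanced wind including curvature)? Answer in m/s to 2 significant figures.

Around a low, centrifugal force acts outward with Coriolis, so pressure-gradient force balances both:
(1/ρ)|∂P/∂n| = fV + V²/R  →  V² + fR·V − fR·V_g = 0
With fR = 9.57×10⁻⁵ × 1313×10³ m = 126 m/s:
V = [−fR + √((fR)² + 4 fR V_g)]/2 = [−126 + √(126² + 4×126×36)]/2 = 29.2 m/s
Subgeostrophic (V < V_g = 36 m/s), as expected around a low.

29 m/s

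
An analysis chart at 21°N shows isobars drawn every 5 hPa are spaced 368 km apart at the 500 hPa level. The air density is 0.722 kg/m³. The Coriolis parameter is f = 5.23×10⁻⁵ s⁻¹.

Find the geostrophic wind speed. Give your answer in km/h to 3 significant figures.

130 km/h

Pressure gradient: |∂P/∂n| = 500 Pa / 368000 m = 1.36×10⁻³ Pa/m
Geostrophic balance (pressure-gradient force = Coriolis force):
V_g = (1/(fρ)) |∂P/∂n| = 1.36×10⁻³ / (5.23×10⁻⁵ × 0.722) = 36.0 m/s
Converting: 36.0 m/s × 3.6 = 130 km/h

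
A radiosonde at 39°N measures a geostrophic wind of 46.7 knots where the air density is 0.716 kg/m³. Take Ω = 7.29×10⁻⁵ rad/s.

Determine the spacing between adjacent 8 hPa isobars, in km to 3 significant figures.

Coriolis parameter at 39°N:
f = 2Ω sin φ = 2 × 7.29×10⁻⁵ × sin 39° = 9.18×10⁻⁵ s⁻¹
Wind speed in SI: 46.7 knots = 24.0 m/s
Geostrophic balance rearranged: |∂P/∂n| = f ρ V_g
|∂P/∂n| = 9.18×10⁻⁵ × 0.716 × 24.0 = 1.58×10⁻³ Pa/m
Isobar spacing: Δn = ΔP/|∂P/∂n| = 800 Pa / 1.58×10⁻³ Pa/m = 506865 m ≈ 507 km

507 km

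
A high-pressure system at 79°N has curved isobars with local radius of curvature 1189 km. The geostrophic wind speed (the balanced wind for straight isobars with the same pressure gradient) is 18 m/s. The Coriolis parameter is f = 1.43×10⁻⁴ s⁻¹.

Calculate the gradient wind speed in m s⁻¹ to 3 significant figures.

Around a high, pressure-gradient force acts outward with centrifugal, so Coriolis balances both:
fV = (1/ρ)|∂P/∂n| + V²/R  →  V² − fR·V + fR·V_g = 0
With fR = 1.43×10⁻⁴ × 1189×10³ m = 170 m/s:
V = [fR − √((fR)² − 4 fR V_g)]/2 = [170 − √(170² − 4×170×18)]/2 = 20.5 m/s
Supergeostrophic (V > V_g = 18 m/s), as expected around a high.

20.5 m s⁻¹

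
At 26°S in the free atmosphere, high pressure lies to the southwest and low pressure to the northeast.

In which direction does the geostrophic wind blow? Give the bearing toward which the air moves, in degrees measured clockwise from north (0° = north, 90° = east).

The pressure-gradient force points toward the northeast (bearing 045°).
Geostrophic balance: in the Southern Hemisphere the Coriolis force deflects motion to the left, so the geostrophic wind blows 90° to the left of the pressure-gradient force (low pressure on the right).
Rotating 045° by 90° counterclockwise gives 315° — the wind blows toward the northwest.

315°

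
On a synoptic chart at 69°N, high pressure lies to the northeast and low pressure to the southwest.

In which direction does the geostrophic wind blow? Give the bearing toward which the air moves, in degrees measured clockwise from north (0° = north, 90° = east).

315°

The pressure-gradient force points toward the southwest (bearing 225°).
Geostrophic balance: in the Northern Hemisphere the Coriolis force deflects motion to the right, so the geostrophic wind blows 90° to the right of the pressure-gradient force (low pressure on the left).
Rotating 225° by 90° clockwise gives 315° — the wind blows toward the northwest.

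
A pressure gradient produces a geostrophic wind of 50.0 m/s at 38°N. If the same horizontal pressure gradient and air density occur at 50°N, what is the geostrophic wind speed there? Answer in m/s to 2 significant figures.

With the same pressure gradient and density, V_g ∝ 1/f ∝ 1/sin φ.
V₂ = V₁ · sin φ₁ / sin φ₂ = 50.0 × sin 38° / sin 50°
V₂ = 50.0 × 0.6157/0.7660 = 40 m/s

40 m/s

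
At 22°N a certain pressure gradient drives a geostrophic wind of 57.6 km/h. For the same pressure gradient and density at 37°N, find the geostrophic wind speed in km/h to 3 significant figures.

35.9 km/h

With the same pressure gradient and density, V_g ∝ 1/f ∝ 1/sin φ.
V₂ = V₁ · sin φ₁ / sin φ₂ = 57.6 × sin 22° / sin 37°
V₂ = 57.6 × 0.3746/0.6018 = 35.9 km/h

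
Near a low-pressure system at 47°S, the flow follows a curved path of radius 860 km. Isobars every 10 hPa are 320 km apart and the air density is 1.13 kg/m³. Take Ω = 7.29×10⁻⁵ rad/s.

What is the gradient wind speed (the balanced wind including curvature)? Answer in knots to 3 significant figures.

41.0 knots

Coriolis parameter at 47°S:
f = 2Ω sin φ = 2 × 7.29×10⁻⁵ × sin 47° = 1.07×10⁻⁴ s⁻¹
Pressure gradient: |∂P/∂n| = 1000 Pa / 320000 m = 3.12×10⁻³ Pa/m
Geostrophic speed: V_g = |∂P/∂n|/(fρ) = 3.12×10⁻³/(1.07×10⁻⁴ × 1.13) = 25.9 m/s
Around a low, centrifugal force acts outward with Coriolis, so pressure-gradient force balances both:
(1/ρ)|∂P/∂n| = fV + V²/R  →  V² + fR·V − fR·V_g = 0
With fR = 1.07×10⁻⁴ × 860×10³ m = 91.7 m/s:
V = [−fR + √((fR)² + 4 fR V_g)]/2 = [−91.7 + √(91.7² + 4×91.7×25.9)]/2 = 21.1 m/s
Subgeostrophic (V < V_g = 25.9 m/s), as expected around a low.
Converting: 21.1 m/s × 1.944 = 41.0 knots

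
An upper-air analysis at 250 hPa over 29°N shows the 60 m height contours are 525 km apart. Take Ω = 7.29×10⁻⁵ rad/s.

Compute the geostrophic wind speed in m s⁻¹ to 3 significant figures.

15.9 m s⁻¹

Coriolis parameter at 29°N:
f = 2Ω sin φ = 2 × 7.29×10⁻⁵ × sin 29° = 7.07×10⁻⁵ s⁻¹
Height gradient: |∂Z/∂n| = 60 m / 525000 m = 1.14×10⁻⁴
On a pressure surface, geostrophic balance gives V_g = (g/f)|∂Z/∂n|:
V_g = 9.81 × 1.14×10⁻⁴ / 7.07×10⁻⁵ = 15.9 m/s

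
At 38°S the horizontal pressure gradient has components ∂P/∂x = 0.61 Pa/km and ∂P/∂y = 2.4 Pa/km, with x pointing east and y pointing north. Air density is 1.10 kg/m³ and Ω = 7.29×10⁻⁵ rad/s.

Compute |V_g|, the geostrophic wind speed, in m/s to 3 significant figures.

Coriolis parameter at 38°S:
f = 2Ω sin φ = 2 × 7.29×10⁻⁵ × sin 38° = 8.98×10⁻⁵ s⁻¹
In the Southern Hemisphere f is negative: f = −8.98×10⁻⁵ s⁻¹.
Component geostrophic relations (x east, y north):
u_g = −(1/(fρ)) ∂P/∂y,  v_g = (1/(fρ)) ∂P/∂x
u_g = −(2.4×10⁻³)/(−8.98×10⁻⁵ × 1.10) = 24.3 m/s;  v_g = (0.61×10⁻³)/(−8.98×10⁻⁵ × 1.10) = −6.18 m/s
|V_g| = √(u_g² + v_g²) = 25.1 m/s

25.1 m/s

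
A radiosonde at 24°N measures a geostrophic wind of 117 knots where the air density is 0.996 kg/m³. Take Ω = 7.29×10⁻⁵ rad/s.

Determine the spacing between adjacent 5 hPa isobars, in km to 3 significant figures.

Coriolis parameter at 24°N:
f = 2Ω sin φ = 2 × 7.29×10⁻⁵ × sin 24° = 5.93×10⁻⁵ s⁻¹
Wind speed in SI: 117 knots = 60.2 m/s
Geostrophic balance rearranged: |∂P/∂n| = f ρ V_g
|∂P/∂n| = 5.93×10⁻⁵ × 0.996 × 60.2 = 3.56×10⁻³ Pa/m
Isobar spacing: Δn = ΔP/|∂P/∂n| = 500 Pa / 3.56×10⁻³ Pa/m = 140642 m ≈ 141 km

141 km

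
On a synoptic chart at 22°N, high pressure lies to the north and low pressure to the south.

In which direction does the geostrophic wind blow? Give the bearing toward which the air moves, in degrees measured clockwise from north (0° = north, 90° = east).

The pressure-gradient force points toward the south (bearing 180°).
Geostrophic balance: in the Northern Hemisphere the Coriolis force deflects motion to the right, so the geostrophic wind blows 90° to the right of the pressure-gradient force (low pressure on the left).
Rotating 180° by 90° clockwise gives 270° — the wind blows toward the west.

270°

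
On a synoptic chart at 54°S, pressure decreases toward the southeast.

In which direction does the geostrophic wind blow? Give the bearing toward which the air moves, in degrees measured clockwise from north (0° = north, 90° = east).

045°

The pressure-gradient force points toward the southeast (bearing 135°).
Geostrophic balance: in the Southern Hemisphere the Coriolis force deflects motion to the left, so the geostrophic wind blows 90° to the left of the pressure-gradient force (low pressure on the right).
Rotating 135° by 90° counterclockwise gives 045° — the wind blows toward the northeast.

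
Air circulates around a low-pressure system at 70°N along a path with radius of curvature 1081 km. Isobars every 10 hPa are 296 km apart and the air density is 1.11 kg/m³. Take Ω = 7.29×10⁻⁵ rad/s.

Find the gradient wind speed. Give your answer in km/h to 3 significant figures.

Coriolis parameter at 70°N:
f = 2Ω sin φ = 2 × 7.29×10⁻⁵ × sin 70° = 1.37×10⁻⁴ s⁻¹
Pressure gradient: |∂P/∂n| = 1000 Pa / 296000 m = 3.38×10⁻³ Pa/m
Geostrophic speed: V_g = |∂P/∂n|/(fρ) = 3.38×10⁻³/(1.37×10⁻⁴ × 1.11) = 22.2 m/s
Around a low, centrifugal force acts outward with Coriolis, so pressure-gradient force balances both:
(1/ρ)|∂P/∂n| = fV + V²/R  →  V² + fR·V − fR·V_g = 0
With fR = 1.37×10⁻⁴ × 1081×10³ m = 148 m/s:
V = [−fR + √((fR)² + 4 fR V_g)]/2 = [−148 + √(148² + 4×148×22.2)]/2 = 19.6 m/s
Subgeostrophic (V < V_g = 22.2 m/s), as expected around a low.
Converting: 19.6 m/s × 3.6 = 70.6 km/h

70.6 km/h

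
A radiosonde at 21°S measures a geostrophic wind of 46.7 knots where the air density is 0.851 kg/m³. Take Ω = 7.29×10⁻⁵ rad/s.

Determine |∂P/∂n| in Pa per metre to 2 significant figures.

1.1×10⁻³ Pa/m

Coriolis parameter at 21°S:
f = 2Ω sin φ = 2 × 7.29×10⁻⁵ × sin 21° = 5.23×10⁻⁵ s⁻¹
Wind speed in SI: 46.7 knots = 24.0 m/s
Geostrophic balance rearranged: |∂P/∂n| = f ρ V_g
|∂P/∂n| = 5.23×10⁻⁵ × 0.851 × 24.0 = 1.07×10⁻³ Pa/m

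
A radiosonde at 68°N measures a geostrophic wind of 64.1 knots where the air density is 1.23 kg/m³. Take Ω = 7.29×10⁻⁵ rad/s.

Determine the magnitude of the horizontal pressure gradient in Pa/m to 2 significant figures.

5.5×10⁻³ Pa/m

Coriolis parameter at 68°N:
f = 2Ω sin φ = 2 × 7.29×10⁻⁵ × sin 68° = 1.35×10⁻⁴ s⁻¹
Wind speed in SI: 64.1 knots = 33.0 m/s
Geostrophic balance rearranged: |∂P/∂n| = f ρ V_g
|∂P/∂n| = 1.35×10⁻⁴ × 1.23 × 33.0 = 5.48×10⁻³ Pa/m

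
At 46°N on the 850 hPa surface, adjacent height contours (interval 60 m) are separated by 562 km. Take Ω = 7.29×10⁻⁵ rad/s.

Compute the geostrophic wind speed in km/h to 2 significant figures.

Coriolis parameter at 46°N:
f = 2Ω sin φ = 2 × 7.29×10⁻⁵ × sin 46° = 1.05×10⁻⁴ s⁻¹
Height gradient: |∂Z/∂n| = 60 m / 562000 m = 1.07×10⁻⁴
On a pressure surface, geostrophic balance gives V_g = (g/f)|∂Z/∂n|:
V_g = 9.81 × 1.07×10⁻⁴ / 1.05×10⁻⁴ = 9.99 m/s
Converting: 9.99 m/s × 3.6 = 36 km/h

36 km/h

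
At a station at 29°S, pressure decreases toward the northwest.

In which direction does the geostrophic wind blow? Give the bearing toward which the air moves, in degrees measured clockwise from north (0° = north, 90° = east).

225°

The pressure-gradient force points toward the northwest (bearing 315°).
Geostrophic balance: in the Southern Hemisphere the Coriolis force deflects motion to the left, so the geostrophic wind blows 90° to the left of the pressure-gradient force (low pressure on the right).
Rotating 315° by 90° counterclockwise gives 225° — the wind blows toward the southwest.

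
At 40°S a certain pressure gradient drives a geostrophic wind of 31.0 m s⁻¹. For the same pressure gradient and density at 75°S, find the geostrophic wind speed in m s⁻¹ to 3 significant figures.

20.6 m s⁻¹

With the same pressure gradient and density, V_g ∝ 1/f ∝ 1/sin φ.
V₂ = V₁ · sin φ₁ / sin φ₂ = 31.0 × sin 40° / sin 75°
V₂ = 31.0 × 0.6428/0.9659 = 20.6 m s⁻¹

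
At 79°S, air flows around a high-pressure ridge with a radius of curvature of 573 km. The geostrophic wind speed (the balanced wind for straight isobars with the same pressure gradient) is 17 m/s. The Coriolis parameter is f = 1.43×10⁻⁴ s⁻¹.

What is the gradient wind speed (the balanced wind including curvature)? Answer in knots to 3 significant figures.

Around a high, pressure-gradient force acts outward with centrifugal, so Coriolis balances both:
fV = (1/ρ)|∂P/∂n| + V²/R  →  V² − fR·V + fR·V_g = 0
With fR = 1.43×10⁻⁴ × 573×10³ m = 81.9 m/s:
V = [fR − √((fR)² − 4 fR V_g)]/2 = [81.9 − √(81.9² − 4×81.9×17)]/2 = 24.1 m/s
Supergeostrophic (V > V_g = 17 m/s), as expected around a high.
Converting: 24.1 m/s × 1.944 = 46.8 knots

46.8 knots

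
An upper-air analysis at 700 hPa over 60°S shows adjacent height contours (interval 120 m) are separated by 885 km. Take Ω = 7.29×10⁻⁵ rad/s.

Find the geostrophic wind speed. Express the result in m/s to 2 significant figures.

Coriolis parameter at 60°S:
f = 2Ω sin φ = 2 × 7.29×10⁻⁵ × sin 60° = 1.26×10⁻⁴ s⁻¹
Height gradient: |∂Z/∂n| = 120 m / 885000 m = 1.36×10⁻⁴
On a pressure surface, geostrophic balance gives V_g = (g/f)|∂Z/∂n|:
V_g = 9.81 × 1.36×10⁻⁴ / 1.26×10⁻⁴ = 10.5 m/s

11 m/s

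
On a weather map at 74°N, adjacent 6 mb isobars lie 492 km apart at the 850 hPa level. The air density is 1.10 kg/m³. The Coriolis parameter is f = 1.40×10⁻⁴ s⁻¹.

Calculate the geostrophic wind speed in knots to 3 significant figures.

Pressure gradient: |∂P/∂n| = 600 Pa / 492000 m = 1.22×10⁻³ Pa/m
Geostrophic balance (pressure-gradient force = Coriolis force):
V_g = (1/(fρ)) |∂P/∂n| = 1.22×10⁻³ / (1.40×10⁻⁴ × 1.10) = 7.92 m/s
Converting: 7.92 m/s × 1.944 = 15.4 knots

15.4 knots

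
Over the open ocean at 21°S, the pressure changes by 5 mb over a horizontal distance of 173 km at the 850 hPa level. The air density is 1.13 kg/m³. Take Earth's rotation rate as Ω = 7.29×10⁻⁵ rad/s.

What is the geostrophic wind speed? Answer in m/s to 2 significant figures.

Coriolis parameter at 21°S:
f = 2Ω sin φ = 2 × 7.29×10⁻⁵ × sin 21° = 5.23×10⁻⁵ s⁻¹
Pressure gradient: |∂P/∂n| = 500 Pa / 173000 m = 2.89×10⁻³ Pa/m
Geostrophic balance (pressure-gradient force = Coriolis force):
V_g = (1/(fρ)) |∂P/∂n| = 2.89×10⁻³ / (5.23×10⁻⁵ × 1.13) = 49.0 m/s

49 m/s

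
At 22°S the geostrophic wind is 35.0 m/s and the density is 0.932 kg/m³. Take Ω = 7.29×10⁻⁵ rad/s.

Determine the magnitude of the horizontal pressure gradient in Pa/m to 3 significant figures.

1.78×10⁻³ Pa/m

Coriolis parameter at 22°S:
f = 2Ω sin φ = 2 × 7.29×10⁻⁵ × sin 22° = 5.46×10⁻⁵ s⁻¹
Geostrophic balance rearranged: |∂P/∂n| = f ρ V_g
|∂P/∂n| = 5.46×10⁻⁵ × 0.932 × 35.0 = 1.78×10⁻³ Pa/m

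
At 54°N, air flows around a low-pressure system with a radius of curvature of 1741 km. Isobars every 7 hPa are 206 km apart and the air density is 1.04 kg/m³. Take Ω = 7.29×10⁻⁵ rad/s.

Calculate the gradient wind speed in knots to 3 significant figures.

Coriolis parameter at 54°N:
f = 2Ω sin φ = 2 × 7.29×10⁻⁵ × sin 54° = 1.18×10⁻⁴ s⁻¹
Pressure gradient: |∂P/∂n| = 700 Pa / 206000 m = 3.40×10⁻³ Pa/m
Geostrophic speed: V_g = |∂P/∂n|/(fρ) = 3.40×10⁻³/(1.18×10⁻⁴ × 1.04) = 27.7 m/s
Around a low, centrifugal force acts outward with Coriolis, so pressure-gradient force balances both:
(1/ρ)|∂P/∂n| = fV + V²/R  →  V² + fR·V − fR·V_g = 0
With fR = 1.18×10⁻⁴ × 1741×10³ m = 205 m/s:
V = [−fR + √((fR)² + 4 fR V_g)]/2 = [−205 + √(205² + 4×205×27.7)]/2 = 24.7 m/s
Subgeostrophic (V < V_g = 27.7 m/s), as expected around a low.
Converting: 24.7 m/s × 1.944 = 48.1 knots

48.1 knots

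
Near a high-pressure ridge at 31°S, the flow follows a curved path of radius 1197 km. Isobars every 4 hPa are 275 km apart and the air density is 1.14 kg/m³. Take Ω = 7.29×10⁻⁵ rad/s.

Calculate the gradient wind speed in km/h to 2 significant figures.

Coriolis parameter at 31°S:
f = 2Ω sin φ = 2 × 7.29×10⁻⁵ × sin 31° = 7.51×10⁻⁵ s⁻¹
Pressure gradient: |∂P/∂n| = 400 Pa / 275000 m = 1.45×10⁻³ Pa/m
Geostrophic speed: V_g = |∂P/∂n|/(fρ) = 1.45×10⁻³/(7.51×10⁻⁵ × 1.14) = 17.0 m/s
Around a high, pressure-gradient force acts outward with centrifugal, so Coriolis balances both:
fV = (1/ρ)|∂P/∂n| + V²/R  →  V² − fR·V + fR·V_g = 0
With fR = 7.51×10⁻⁵ × 1197×10³ m = 89.9 m/s:
V = [fR − √((fR)² − 4 fR V_g)]/2 = [89.9 − √(89.9² − 4×89.9×17)]/2 = 22.7 m/s
Supergeostrophic (V > V_g = 17 m/s), as expected around a high.
Converting: 22.7 m/s × 3.6 = 82 km/h

82 km/h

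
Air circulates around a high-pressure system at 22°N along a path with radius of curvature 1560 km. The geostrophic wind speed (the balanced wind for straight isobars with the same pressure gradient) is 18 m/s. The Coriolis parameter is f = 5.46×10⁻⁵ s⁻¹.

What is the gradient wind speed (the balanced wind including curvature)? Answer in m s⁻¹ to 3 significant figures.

Around a high, pressure-gradient force acts outward with centrifugal, so Coriolis balances both:
fV = (1/ρ)|∂P/∂n| + V²/R  →  V² − fR·V + fR·V_g = 0
With fR = 5.46×10⁻⁵ × 1560×10³ m = 85.2 m/s:
V = [fR − √((fR)² − 4 fR V_g)]/2 = [85.2 − √(85.2² − 4×85.2×18)]/2 = 25.8 m/s
Supergeostrophic (V > V_g = 18 m/s), as expected around a high.

25.8 m s⁻¹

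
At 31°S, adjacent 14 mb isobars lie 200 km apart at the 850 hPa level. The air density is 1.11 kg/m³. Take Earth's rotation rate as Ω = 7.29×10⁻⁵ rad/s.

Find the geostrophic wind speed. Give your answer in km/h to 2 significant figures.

300 km/h

Coriolis parameter at 31°S:
f = 2Ω sin φ = 2 × 7.29×10⁻⁵ × sin 31° = 7.51×10⁻⁵ s⁻¹
Pressure gradient: |∂P/∂n| = 1400 Pa / 200000 m = 7.00×10⁻³ Pa/m
Geostrophic balance (pressure-gradient force = Coriolis force):
V_g = (1/(fρ)) |∂P/∂n| = 7.00×10⁻³ / (7.51×10⁻⁵ × 1.11) = 84.0 m/s
Converting: 84.0 m/s × 3.6 = 300 km/h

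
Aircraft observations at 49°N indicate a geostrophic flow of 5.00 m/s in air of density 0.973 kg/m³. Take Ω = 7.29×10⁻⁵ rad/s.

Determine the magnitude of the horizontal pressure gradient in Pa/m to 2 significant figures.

5.4×10⁻⁴ Pa/m

Coriolis parameter at 49°N:
f = 2Ω sin φ = 2 × 7.29×10⁻⁵ × sin 49° = 1.10×10⁻⁴ s⁻¹
Geostrophic balance rearranged: |∂P/∂n| = f ρ V_g
|∂P/∂n| = 1.10×10⁻⁴ × 0.973 × 5.00 = 5.35×10⁻⁴ Pa/m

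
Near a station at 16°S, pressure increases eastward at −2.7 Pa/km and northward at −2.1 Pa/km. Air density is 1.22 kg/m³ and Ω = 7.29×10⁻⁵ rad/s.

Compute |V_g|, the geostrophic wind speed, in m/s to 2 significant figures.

Coriolis parameter at 16°S:
f = 2Ω sin φ = 2 × 7.29×10⁻⁵ × sin 16° = 4.02×10⁻⁵ s⁻¹
In the Southern Hemisphere f is negative: f = −4.02×10⁻⁵ s⁻¹.
Component geostrophic relations (x east, y north):
u_g = −(1/(fρ)) ∂P/∂y,  v_g = (1/(fρ)) ∂P/∂x
u_g = −(−2.1×10⁻³)/(−4.02×10⁻⁵ × 1.22) = −42.8 m/s;  v_g = (−2.7×10⁻³)/(−4.02×10⁻⁵ × 1.22) = 55.1 m/s
|V_g| = √(u_g² + v_g²) = 69.8 m/s

70 m/s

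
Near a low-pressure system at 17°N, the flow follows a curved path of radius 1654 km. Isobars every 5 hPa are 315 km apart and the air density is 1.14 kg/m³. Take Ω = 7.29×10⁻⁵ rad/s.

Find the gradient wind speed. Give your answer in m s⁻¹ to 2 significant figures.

24 m s⁻¹

Coriolis parameter at 17°N:
f = 2Ω sin φ = 2 × 7.29×10⁻⁵ × sin 17° = 4.26×10⁻⁵ s⁻¹
Pressure gradient: |∂P/∂n| = 500 Pa / 315000 m = 1.59×10⁻³ Pa/m
Geostrophic speed: V_g = |∂P/∂n|/(fρ) = 1.59×10⁻³/(4.26×10⁻⁵ × 1.14) = 32.7 m/s
Around a low, centrifugal force acts outward with Coriolis, so pressure-gradient force balances both:
(1/ρ)|∂P/∂n| = fV + V²/R  →  V² + fR·V − fR·V_g = 0
With fR = 4.26×10⁻⁵ × 1654×10³ m = 70.5 m/s:
V = [−fR + √((fR)² + 4 fR V_g)]/2 = [−70.5 + √(70.5² + 4×70.5×32.7)]/2 = 24.3 m/s
Subgeostrophic (V < V_g = 32.7 m/s), as expected around a low.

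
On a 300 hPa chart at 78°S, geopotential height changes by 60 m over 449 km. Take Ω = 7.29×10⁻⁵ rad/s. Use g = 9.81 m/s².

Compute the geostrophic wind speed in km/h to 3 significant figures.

Coriolis parameter at 78°S:
f = 2Ω sin φ = 2 × 7.29×10⁻⁵ × sin 78° = 1.43×10⁻⁴ s⁻¹
Height gradient: |∂Z/∂n| = 60 m / 449000 m = 1.34×10⁻⁴
On a pressure surface, geostrophic balance gives V_g = (g/f)|∂Z/∂n|:
V_g = 9.81 × 1.34×10⁻⁴ / 1.43×10⁻⁴ = 9.19 m/s
Converting: 9.19 m/s × 3.6 = 33.1 km/h

33.1 km/h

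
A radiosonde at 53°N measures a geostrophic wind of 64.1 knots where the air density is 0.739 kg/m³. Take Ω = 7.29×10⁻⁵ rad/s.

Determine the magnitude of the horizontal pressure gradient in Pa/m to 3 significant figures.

2.84×10⁻³ Pa/m

Coriolis parameter at 53°N:
f = 2Ω sin φ = 2 × 7.29×10⁻⁵ × sin 53° = 1.16×10⁻⁴ s⁻¹
Wind speed in SI: 64.1 knots = 33.0 m/s
Geostrophic balance rearranged: |∂P/∂n| = f ρ V_g
|∂P/∂n| = 1.16×10⁻⁴ × 0.739 × 33.0 = 2.84×10⁻³ Pa/m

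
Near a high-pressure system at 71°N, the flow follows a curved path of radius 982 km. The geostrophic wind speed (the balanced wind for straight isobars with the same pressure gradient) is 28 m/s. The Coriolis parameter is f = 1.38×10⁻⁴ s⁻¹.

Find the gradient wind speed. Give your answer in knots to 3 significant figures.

Around a high, pressure-gradient force acts outward with centrifugal, so Coriolis balances both:
fV = (1/ρ)|∂P/∂n| + V²/R  →  V² − fR·V + fR·V_g = 0
With fR = 1.38×10⁻⁴ × 982×10³ m = 136 m/s:
V = [fR − √((fR)² − 4 fR V_g)]/2 = [136 − √(136² − 4×136×28)]/2 = 39.5 m/s
Supergeostrophic (V > V_g = 28 m/s), as expected around a high.
Converting: 39.5 m/s × 1.944 = 76.8 knots

76.8 knots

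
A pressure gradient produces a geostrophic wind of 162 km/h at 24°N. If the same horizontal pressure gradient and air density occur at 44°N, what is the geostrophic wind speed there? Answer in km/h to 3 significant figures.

With the same pressure gradient and density, V_g ∝ 1/f ∝ 1/sin φ.
V₂ = V₁ · sin φ₁ / sin φ₂ = 162 × sin 24° / sin 44°
V₂ = 162 × 0.4067/0.6947 = 94.9 km/h

94.9 km/h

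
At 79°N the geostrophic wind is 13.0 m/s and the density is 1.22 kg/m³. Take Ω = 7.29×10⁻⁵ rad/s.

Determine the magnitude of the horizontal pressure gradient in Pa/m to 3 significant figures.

2.27×10⁻³ Pa/m

Coriolis parameter at 79°N:
f = 2Ω sin φ = 2 × 7.29×10⁻⁵ × sin 79° = 1.43×10⁻⁴ s⁻¹
Geostrophic balance rearranged: |∂P/∂n| = f ρ V_g
|∂P/∂n| = 1.43×10⁻⁴ × 1.22 × 13.0 = 2.27×10⁻³ Pa/m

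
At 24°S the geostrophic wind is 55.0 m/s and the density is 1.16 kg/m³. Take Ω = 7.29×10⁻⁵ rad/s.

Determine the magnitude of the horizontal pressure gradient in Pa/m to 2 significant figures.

Coriolis parameter at 24°S:
f = 2Ω sin φ = 2 × 7.29×10⁻⁵ × sin 24° = 5.93×10⁻⁵ s⁻¹
Geostrophic balance rearranged: |∂P/∂n| = f ρ V_g
|∂P/∂n| = 5.93×10⁻⁵ × 1.16 × 55.0 = 3.78×10⁻³ Pa/m

3.8×10⁻³ Pa/m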